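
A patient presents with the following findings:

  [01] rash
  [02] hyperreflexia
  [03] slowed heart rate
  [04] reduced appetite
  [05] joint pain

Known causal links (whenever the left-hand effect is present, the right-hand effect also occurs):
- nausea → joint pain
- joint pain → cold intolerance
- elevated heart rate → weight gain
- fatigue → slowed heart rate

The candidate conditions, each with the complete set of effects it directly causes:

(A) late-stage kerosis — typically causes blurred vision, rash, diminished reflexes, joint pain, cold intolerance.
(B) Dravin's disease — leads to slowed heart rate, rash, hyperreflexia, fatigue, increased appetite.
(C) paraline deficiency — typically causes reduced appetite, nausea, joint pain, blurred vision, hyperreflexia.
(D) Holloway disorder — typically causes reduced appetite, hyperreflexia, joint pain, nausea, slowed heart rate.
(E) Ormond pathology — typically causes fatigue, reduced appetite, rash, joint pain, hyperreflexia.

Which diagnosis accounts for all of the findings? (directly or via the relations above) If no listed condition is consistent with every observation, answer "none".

E

Per-candidate check:
(A) late-stage kerosis — fails on hyperreflexia, slowed heart rate, reduced appetite (predicts diminished reflexes, not hyperreflexia)
(B) Dravin's disease — rash +; hyperreflexia +; slowed heart rate +; reduced appetite -; joint pain -
(C) paraline deficiency — rash -; hyperreflexia +; slowed heart rate -; reduced appetite +; joint pain +
(D) Holloway disorder — rash -; hyperreflexia +; slowed heart rate +; reduced appetite +; joint pain +
(E) Ormond pathology — rash +; hyperreflexia +; slowed heart rate + (through fatigue → slowed heart rate); reduced appetite +; joint pain +
(E) is the only candidate with no mismatches.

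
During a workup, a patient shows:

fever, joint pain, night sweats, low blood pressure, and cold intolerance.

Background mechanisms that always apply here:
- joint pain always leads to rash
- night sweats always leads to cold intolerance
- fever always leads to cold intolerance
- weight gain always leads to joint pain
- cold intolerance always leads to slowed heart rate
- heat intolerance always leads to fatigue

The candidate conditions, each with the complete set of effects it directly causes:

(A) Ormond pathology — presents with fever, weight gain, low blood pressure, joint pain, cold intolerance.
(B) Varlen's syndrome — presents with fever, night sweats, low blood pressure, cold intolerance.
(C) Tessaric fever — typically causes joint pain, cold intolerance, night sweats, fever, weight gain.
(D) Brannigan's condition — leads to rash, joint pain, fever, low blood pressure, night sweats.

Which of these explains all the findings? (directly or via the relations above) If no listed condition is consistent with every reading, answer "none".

For each candidate, compare predicted effects to what was observed:
(A) Ormond pathology — does not account for night sweats
(B) Varlen's syndrome — does not account for joint pain
(C) Tessaric fever — does not account for low blood pressure
(D) Brannigan's condition — fever +; joint pain +; night sweats +; low blood pressure +; cold intolerance + (by fever → cold intolerance)
(D) is the only candidate with no mismatches.

D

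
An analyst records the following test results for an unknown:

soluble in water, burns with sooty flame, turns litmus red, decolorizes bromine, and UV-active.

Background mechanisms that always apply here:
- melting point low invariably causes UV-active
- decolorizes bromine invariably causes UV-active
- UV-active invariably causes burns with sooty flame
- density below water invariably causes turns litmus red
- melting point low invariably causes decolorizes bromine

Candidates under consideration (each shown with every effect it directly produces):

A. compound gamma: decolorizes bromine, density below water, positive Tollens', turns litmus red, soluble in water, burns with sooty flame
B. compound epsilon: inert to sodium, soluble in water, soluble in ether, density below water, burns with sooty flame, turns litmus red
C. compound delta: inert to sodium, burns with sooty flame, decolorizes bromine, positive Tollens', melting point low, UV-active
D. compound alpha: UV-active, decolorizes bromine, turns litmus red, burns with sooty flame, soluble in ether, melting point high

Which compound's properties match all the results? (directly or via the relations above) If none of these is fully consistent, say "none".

Per-candidate check:
(A) compound gamma — accounts for every observation (UV-active through decolorizes bromine → UV-active)
(B) compound epsilon — does not account for decolorizes bromine, UV-active
(C) compound delta — soluble in water ✗; burns with sooty flame ✓; turns litmus red ✗; decolorizes bromine ✓; UV-active ✓
(D) compound alpha — soluble in water ✗; burns with sooty flame ✓; turns litmus red ✓; decolorizes bromine ✓; UV-active ✓
Only (A) is consistent with every observation.

A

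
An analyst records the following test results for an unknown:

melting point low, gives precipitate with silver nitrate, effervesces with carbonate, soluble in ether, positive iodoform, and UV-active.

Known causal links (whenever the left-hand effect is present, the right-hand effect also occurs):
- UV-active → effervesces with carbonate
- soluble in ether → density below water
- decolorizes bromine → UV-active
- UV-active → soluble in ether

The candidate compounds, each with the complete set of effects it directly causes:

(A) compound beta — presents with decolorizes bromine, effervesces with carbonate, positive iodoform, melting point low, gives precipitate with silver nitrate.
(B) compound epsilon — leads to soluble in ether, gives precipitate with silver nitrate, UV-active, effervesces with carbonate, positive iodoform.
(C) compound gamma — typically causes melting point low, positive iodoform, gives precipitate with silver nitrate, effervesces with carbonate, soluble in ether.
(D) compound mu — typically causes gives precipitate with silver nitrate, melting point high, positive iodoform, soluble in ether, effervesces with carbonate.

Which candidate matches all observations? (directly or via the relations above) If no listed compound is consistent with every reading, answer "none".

A

Per-candidate check:
(A) compound beta — melting point low yes; gives precipitate with silver nitrate yes; effervesces with carbonate yes; soluble in ether yes (by decolorizes bromine → UV-active → soluble in ether); positive iodoform yes; UV-active yes (by decolorizes bromine → UV-active)
(B) compound epsilon — does not account for melting point low
(C) compound gamma — melting point low yes; gives precipitate with silver nitrate yes; effervesces with carbonate yes; soluble in ether yes; positive iodoform yes; UV-active NO
(D) compound mu — melting point low NO; gives precipitate with silver nitrate yes; effervesces with carbonate yes; soluble in ether yes; positive iodoform yes; UV-active NO
(A) alone accounts for all the evidence.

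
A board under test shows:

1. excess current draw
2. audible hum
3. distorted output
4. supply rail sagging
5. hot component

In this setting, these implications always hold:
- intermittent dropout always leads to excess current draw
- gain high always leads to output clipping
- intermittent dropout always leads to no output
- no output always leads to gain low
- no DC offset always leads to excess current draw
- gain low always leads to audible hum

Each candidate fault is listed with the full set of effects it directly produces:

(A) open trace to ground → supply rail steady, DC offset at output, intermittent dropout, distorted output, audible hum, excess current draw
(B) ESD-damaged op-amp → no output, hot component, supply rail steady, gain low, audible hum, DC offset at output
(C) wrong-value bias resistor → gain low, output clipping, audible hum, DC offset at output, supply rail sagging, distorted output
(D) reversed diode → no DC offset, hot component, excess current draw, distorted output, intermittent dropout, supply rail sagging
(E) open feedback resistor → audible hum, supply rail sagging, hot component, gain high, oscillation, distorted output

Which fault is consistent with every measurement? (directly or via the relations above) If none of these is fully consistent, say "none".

Per-candidate check:
(A) open trace to ground — fails on supply rail sagging, hot component (predicts supply rail steady, not supply rail sagging)
(B) ESD-damaged op-amp — excess current draw NO; audible hum yes; distorted output NO; supply rail sagging NO; hot component yes
(C) wrong-value bias resistor — excess current draw NO; audible hum yes; distorted output yes; supply rail sagging yes; hot component NO
(D) reversed diode — excess current draw yes; audible hum yes (through intermittent dropout → no output → gain low → audible hum); distorted output yes; supply rail sagging yes; hot component yes
(E) open feedback resistor — does not account for excess current draw
(D) is the only candidate with no mismatches.

D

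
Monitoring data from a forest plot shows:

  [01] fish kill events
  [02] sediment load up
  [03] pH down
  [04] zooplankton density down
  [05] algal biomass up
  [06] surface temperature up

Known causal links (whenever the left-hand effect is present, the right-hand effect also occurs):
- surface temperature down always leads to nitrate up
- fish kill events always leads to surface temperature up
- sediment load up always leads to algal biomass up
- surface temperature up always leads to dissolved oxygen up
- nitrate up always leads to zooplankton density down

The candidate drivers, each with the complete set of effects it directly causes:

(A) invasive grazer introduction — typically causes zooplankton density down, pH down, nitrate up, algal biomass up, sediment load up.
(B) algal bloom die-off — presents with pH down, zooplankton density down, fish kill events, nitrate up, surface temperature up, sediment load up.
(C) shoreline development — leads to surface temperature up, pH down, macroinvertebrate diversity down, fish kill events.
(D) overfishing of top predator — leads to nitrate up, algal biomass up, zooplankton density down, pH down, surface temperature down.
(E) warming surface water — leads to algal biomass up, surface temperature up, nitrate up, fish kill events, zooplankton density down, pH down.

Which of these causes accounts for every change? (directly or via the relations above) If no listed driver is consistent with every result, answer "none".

B

Checking each candidate against the observations:
(A) invasive grazer introduction — does not account for fish kill events, surface temperature up
(B) algal bloom die-off — fish kill events yes; sediment load up yes; pH down yes; zooplankton density down yes; algal biomass up yes (through sediment load up → algal biomass up); surface temperature up yes
(C) shoreline development — does not account for sediment load up, zooplankton density down, algal biomass up
(D) overfishing of top predator — fails on fish kill events, sediment load up, surface temperature up (predicts surface temperature down, not surface temperature up)
(E) warming surface water — fish kill events yes; sediment load up NO; pH down yes; zooplankton density down yes; algal biomass up yes; surface temperature up yes
(B) is the only candidate with no mismatches.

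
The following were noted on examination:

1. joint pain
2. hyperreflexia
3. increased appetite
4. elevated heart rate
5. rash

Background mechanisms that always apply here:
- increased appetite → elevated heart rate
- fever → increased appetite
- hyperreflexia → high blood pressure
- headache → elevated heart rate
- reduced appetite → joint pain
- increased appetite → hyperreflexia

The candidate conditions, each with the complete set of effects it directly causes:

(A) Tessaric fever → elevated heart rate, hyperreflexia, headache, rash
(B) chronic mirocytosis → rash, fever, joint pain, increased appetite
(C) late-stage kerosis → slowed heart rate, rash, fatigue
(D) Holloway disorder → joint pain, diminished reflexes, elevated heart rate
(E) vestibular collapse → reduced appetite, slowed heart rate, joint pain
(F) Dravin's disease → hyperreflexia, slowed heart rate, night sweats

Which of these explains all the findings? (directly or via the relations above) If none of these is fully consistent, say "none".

For each candidate, compare predicted effects to what was observed:
(A) Tessaric fever — does not account for joint pain, increased appetite
(B) chronic mirocytosis — joint pain match; hyperreflexia match (through increased appetite → hyperreflexia); increased appetite match; elevated heart rate match (through increased appetite → elevated heart rate); rash match
(C) late-stage kerosis — joint pain miss; hyperreflexia miss; increased appetite miss; elevated heart rate miss; rash match
(D) Holloway disorder — joint pain match; hyperreflexia miss; increased appetite miss; elevated heart rate match; rash miss
(E) vestibular collapse — joint pain match; hyperreflexia miss; increased appetite miss; elevated heart rate miss; rash miss
(F) Dravin's disease — joint pain miss; hyperreflexia match; increased appetite miss; elevated heart rate miss; rash miss
(B) alone accounts for all the evidence.

B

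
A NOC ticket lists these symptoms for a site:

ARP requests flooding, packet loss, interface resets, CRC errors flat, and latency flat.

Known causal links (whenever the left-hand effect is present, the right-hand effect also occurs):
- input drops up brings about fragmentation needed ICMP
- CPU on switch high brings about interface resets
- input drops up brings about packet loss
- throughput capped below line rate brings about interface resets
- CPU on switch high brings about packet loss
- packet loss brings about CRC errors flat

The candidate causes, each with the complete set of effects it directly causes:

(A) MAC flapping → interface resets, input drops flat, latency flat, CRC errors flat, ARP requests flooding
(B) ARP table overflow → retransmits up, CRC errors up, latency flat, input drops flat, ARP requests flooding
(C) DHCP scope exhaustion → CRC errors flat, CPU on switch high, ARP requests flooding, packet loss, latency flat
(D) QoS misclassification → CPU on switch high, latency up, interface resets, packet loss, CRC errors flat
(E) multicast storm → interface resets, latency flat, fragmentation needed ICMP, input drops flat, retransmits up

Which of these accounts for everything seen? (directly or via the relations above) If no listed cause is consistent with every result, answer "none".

C

Testing each hypothesis:
(A) MAC flapping — ARP requests flooding match; packet loss miss; interface resets match; CRC errors flat match; latency flat match
(B) ARP table overflow — fails on packet loss, interface resets, CRC errors flat (predicts CRC errors up, not CRC errors flat)
(C) DHCP scope exhaustion — ARP requests flooding match; packet loss match; interface resets match (by CPU on switch high → interface resets); CRC errors flat match; latency flat match
(D) QoS misclassification — ARP requests flooding miss; packet loss match; interface resets match; CRC errors flat match; latency flat miss
(E) multicast storm — ARP requests flooding miss; packet loss miss; interface resets match; CRC errors flat miss; latency flat match
(C) is the only candidate with no mismatches.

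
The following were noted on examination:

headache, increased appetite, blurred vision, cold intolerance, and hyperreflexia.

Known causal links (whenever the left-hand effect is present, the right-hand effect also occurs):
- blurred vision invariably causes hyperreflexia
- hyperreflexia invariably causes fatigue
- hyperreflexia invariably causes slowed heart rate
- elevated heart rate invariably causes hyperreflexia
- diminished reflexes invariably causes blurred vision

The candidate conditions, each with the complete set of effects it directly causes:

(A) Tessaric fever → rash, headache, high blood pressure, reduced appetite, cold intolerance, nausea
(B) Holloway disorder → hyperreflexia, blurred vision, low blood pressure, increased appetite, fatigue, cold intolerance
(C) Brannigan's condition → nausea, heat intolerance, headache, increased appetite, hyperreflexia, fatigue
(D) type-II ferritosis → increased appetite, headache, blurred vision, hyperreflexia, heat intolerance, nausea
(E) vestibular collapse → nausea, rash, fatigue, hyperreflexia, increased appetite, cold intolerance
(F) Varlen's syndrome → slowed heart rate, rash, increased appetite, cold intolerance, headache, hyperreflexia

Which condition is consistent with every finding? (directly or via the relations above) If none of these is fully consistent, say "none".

For each candidate, compare predicted effects to what was observed:
(A) Tessaric fever — headache match; increased appetite miss; blurred vision miss; cold intolerance match; hyperreflexia miss
(B) Holloway disorder — headache miss; increased appetite match; blurred vision match; cold intolerance match; hyperreflexia match
(C) Brannigan's condition — headache match; increased appetite match; blurred vision miss; cold intolerance miss; hyperreflexia match
(D) type-II ferritosis — fails on cold intolerance (predicts heat intolerance, not cold intolerance)
(E) vestibular collapse — headache miss; increased appetite match; blurred vision miss; cold intolerance match; hyperreflexia match
(F) Varlen's syndrome — headache match; increased appetite match; blurred vision miss; cold intolerance match; hyperreflexia match
No candidate is consistent with all observations.

none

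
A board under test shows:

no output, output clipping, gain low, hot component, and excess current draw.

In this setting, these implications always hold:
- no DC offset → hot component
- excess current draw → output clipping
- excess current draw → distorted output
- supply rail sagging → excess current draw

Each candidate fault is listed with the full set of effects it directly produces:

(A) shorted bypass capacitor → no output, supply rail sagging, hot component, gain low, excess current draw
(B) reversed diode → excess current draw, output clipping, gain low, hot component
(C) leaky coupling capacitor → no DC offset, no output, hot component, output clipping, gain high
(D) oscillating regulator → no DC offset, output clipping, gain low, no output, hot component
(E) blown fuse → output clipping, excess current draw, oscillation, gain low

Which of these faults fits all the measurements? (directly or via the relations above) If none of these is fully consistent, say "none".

A

Per-candidate check:
(A) shorted bypass capacitor — no output yes; output clipping yes (by excess current draw → output clipping); gain low yes; hot component yes; excess current draw yes
(B) reversed diode — does not account for no output
(C) leaky coupling capacitor — fails on gain low, excess current draw (predicts gain high, not gain low)
(D) oscillating regulator — no output yes; output clipping yes; gain low yes; hot component yes; excess current draw NO
(E) blown fuse — does not account for no output, hot component
(A) alone accounts for all the evidence.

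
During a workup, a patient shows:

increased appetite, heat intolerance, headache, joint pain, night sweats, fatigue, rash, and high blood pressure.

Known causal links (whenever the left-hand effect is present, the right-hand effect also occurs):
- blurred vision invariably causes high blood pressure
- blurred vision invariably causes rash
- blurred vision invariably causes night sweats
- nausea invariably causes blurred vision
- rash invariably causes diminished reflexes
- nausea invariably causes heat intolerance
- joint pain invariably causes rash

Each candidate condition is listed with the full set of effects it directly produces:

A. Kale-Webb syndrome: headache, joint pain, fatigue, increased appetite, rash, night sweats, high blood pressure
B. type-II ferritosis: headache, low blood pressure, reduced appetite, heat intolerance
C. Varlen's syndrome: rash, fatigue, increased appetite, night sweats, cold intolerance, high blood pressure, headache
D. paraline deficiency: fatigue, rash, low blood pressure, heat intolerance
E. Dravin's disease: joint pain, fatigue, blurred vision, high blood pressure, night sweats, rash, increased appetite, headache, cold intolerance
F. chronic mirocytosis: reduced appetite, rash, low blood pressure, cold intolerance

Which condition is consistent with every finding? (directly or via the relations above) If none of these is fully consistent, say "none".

For each candidate, compare predicted effects to what was observed:
(A) Kale-Webb syndrome — does not account for heat intolerance
(B) type-II ferritosis — fails on increased appetite, joint pain, night sweats, fatigue, rash, high blood pressure (predicts reduced appetite, not increased appetite; predicts low blood pressure, not high blood pressure)
(C) Varlen's syndrome — increased appetite yes; heat intolerance NO; headache yes; joint pain NO; night sweats yes; fatigue yes; rash yes; high blood pressure yes
(D) paraline deficiency — increased appetite NO; heat intolerance yes; headache NO; joint pain NO; night sweats NO; fatigue yes; rash yes; high blood pressure NO
(E) Dravin's disease — fails on heat intolerance (predicts cold intolerance, not heat intolerance)
(F) chronic mirocytosis — increased appetite NO; heat intolerance NO; headache NO; joint pain NO; night sweats NO; fatigue NO; rash yes; high blood pressure NO
Every candidate fails on at least one observation.

none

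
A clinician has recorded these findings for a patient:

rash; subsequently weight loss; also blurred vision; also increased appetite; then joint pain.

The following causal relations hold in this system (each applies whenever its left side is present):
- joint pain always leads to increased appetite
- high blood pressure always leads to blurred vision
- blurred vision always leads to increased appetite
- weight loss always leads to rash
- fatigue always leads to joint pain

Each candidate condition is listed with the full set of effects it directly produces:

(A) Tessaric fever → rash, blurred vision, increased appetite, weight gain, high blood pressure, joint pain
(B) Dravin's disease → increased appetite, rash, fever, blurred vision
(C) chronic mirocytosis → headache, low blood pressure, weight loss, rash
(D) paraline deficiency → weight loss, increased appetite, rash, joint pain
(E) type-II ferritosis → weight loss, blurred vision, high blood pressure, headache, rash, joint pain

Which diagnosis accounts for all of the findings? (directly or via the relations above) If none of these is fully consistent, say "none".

E

Checking each candidate against the observations:
(A) Tessaric fever — fails on weight loss (predicts weight gain, not weight loss)
(B) Dravin's disease — does not account for weight loss, joint pain
(C) chronic mirocytosis — does not account for blurred vision, increased appetite, joint pain
(D) paraline deficiency — does not account for blurred vision
(E) type-II ferritosis — rash +; weight loss +; blurred vision +; increased appetite + (through blurred vision → increased appetite); joint pain +
(E) alone accounts for all the evidence.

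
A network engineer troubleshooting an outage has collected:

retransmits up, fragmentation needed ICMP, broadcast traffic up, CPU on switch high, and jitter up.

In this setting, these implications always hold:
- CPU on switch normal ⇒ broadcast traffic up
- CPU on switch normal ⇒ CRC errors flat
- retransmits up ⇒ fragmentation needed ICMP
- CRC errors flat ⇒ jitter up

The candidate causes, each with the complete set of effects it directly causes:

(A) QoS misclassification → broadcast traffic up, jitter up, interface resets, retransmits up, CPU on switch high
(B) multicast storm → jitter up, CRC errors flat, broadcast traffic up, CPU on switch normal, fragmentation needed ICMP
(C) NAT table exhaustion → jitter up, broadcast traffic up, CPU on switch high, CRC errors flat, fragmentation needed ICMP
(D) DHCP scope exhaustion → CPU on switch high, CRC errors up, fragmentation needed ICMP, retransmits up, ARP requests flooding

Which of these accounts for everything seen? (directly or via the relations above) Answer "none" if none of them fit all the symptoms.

A

Checking each candidate against the observations:
(A) QoS misclassification — retransmits up yes; fragmentation needed ICMP yes (via retransmits up → fragmentation needed ICMP); broadcast traffic up yes; CPU on switch high yes; jitter up yes
(B) multicast storm — retransmits up NO; fragmentation needed ICMP yes; broadcast traffic up yes; CPU on switch high NO; jitter up yes
(C) NAT table exhaustion — retransmits up NO; fragmentation needed ICMP yes; broadcast traffic up yes; CPU on switch high yes; jitter up yes
(D) DHCP scope exhaustion — retransmits up yes; fragmentation needed ICMP yes; broadcast traffic up NO; CPU on switch high yes; jitter up NO
Only (A) is consistent with every observation.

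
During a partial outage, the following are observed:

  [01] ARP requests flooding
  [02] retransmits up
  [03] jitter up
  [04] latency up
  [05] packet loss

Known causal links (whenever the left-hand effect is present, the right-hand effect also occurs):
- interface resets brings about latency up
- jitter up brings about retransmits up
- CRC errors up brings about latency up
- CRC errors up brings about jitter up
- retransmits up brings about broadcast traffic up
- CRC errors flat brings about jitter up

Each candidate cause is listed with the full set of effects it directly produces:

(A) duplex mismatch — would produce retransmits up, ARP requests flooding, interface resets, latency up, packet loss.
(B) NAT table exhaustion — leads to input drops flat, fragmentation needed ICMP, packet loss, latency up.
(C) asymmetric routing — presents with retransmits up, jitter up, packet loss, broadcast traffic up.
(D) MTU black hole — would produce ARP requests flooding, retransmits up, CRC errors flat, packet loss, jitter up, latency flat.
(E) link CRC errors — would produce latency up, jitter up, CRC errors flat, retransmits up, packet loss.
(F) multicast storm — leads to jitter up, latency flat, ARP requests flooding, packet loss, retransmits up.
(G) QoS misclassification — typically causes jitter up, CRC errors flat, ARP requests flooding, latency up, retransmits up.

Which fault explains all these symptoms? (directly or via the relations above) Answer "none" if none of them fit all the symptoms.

none

For each candidate, compare predicted effects to what was observed:
(A) duplex mismatch — ARP requests flooding +; retransmits up +; jitter up -; latency up +; packet loss +
(B) NAT table exhaustion — ARP requests flooding -; retransmits up -; jitter up -; latency up +; packet loss +
(C) asymmetric routing — does not account for ARP requests flooding, latency up
(D) MTU black hole — ARP requests flooding +; retransmits up +; jitter up +; latency up -; packet loss +
(E) link CRC errors — does not account for ARP requests flooding
(F) multicast storm — fails on latency up (predicts latency flat, not latency up)
(G) QoS misclassification — ARP requests flooding +; retransmits up +; jitter up +; latency up +; packet loss -
Every candidate fails on at least one observation.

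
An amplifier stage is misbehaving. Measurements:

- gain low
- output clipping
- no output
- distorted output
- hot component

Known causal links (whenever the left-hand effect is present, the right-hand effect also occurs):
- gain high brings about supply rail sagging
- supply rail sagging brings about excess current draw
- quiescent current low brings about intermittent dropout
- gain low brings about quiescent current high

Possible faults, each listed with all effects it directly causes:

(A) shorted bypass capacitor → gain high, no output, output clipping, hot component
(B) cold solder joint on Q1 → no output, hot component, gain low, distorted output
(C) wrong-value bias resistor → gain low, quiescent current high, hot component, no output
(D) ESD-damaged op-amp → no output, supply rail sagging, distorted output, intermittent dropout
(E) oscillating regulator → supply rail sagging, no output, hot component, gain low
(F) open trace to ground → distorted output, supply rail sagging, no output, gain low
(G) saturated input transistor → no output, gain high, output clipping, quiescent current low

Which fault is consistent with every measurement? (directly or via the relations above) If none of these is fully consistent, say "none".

For each candidate, compare predicted effects to what was observed:
(A) shorted bypass capacitor — gain low NO; output clipping yes; no output yes; distorted output NO; hot component yes
(B) cold solder joint on Q1 — gain low yes; output clipping NO; no output yes; distorted output yes; hot component yes
(C) wrong-value bias resistor — does not account for output clipping, distorted output
(D) ESD-damaged op-amp — gain low NO; output clipping NO; no output yes; distorted output yes; hot component NO
(E) oscillating regulator — does not account for output clipping, distorted output
(F) open trace to ground — does not account for output clipping, hot component
(G) saturated input transistor — fails on gain low, distorted output, hot component (predicts gain high, not gain low)
None of the listed candidates fits everything.

none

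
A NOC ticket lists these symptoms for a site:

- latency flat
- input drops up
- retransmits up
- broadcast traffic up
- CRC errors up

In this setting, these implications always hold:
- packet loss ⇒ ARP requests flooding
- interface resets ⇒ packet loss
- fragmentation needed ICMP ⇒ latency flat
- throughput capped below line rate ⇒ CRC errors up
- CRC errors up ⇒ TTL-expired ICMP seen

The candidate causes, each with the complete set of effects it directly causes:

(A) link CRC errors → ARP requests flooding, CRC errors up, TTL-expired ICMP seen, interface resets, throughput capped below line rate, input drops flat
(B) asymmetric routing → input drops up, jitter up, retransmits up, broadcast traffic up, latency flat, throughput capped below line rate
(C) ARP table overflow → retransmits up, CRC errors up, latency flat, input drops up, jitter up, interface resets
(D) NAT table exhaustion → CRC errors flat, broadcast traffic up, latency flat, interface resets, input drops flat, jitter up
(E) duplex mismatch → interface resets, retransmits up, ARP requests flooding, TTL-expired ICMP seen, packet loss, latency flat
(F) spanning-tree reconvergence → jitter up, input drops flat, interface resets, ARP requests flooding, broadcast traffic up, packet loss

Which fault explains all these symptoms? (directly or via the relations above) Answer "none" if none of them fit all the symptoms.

Checking each candidate against the observations:
(A) link CRC errors — latency flat NO; input drops up NO; retransmits up NO; broadcast traffic up NO; CRC errors up yes
(B) asymmetric routing — latency flat yes; input drops up yes; retransmits up yes; broadcast traffic up yes; CRC errors up yes (via throughput capped below line rate → CRC errors up)
(C) ARP table overflow — latency flat yes; input drops up yes; retransmits up yes; broadcast traffic up NO; CRC errors up yes
(D) NAT table exhaustion — fails on input drops up, retransmits up, CRC errors up (predicts input drops flat, not input drops up; predicts CRC errors flat, not CRC errors up)
(E) duplex mismatch — latency flat yes; input drops up NO; retransmits up yes; broadcast traffic up NO; CRC errors up NO
(F) spanning-tree reconvergence — latency flat NO; input drops up NO; retransmits up NO; broadcast traffic up yes; CRC errors up NO
(B) alone accounts for all the evidence.

B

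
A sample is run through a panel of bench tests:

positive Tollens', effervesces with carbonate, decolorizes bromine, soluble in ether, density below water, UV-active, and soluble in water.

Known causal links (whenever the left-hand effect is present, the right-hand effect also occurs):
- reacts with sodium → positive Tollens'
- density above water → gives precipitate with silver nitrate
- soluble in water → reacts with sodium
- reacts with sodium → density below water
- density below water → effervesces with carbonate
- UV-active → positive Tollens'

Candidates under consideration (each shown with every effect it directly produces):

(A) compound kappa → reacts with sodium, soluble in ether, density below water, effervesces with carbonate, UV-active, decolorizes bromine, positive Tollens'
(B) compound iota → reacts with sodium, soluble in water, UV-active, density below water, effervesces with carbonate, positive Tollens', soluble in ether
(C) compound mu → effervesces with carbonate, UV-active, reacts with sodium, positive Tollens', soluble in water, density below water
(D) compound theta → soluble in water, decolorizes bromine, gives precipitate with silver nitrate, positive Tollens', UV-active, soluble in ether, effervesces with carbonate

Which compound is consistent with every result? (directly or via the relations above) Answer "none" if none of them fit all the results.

Per-candidate check:
(A) compound kappa — does not account for soluble in water
(B) compound iota — positive Tollens' match; effervesces with carbonate match; decolorizes bromine miss; soluble in ether match; density below water match; UV-active match; soluble in water match
(C) compound mu — does not account for decolorizes bromine, soluble in ether
(D) compound theta — positive Tollens' match; effervesces with carbonate match; decolorizes bromine match; soluble in ether match; density below water match (through soluble in water → reacts with sodium → density below water); UV-active match; soluble in water match
(D) is the only candidate with no mismatches.

D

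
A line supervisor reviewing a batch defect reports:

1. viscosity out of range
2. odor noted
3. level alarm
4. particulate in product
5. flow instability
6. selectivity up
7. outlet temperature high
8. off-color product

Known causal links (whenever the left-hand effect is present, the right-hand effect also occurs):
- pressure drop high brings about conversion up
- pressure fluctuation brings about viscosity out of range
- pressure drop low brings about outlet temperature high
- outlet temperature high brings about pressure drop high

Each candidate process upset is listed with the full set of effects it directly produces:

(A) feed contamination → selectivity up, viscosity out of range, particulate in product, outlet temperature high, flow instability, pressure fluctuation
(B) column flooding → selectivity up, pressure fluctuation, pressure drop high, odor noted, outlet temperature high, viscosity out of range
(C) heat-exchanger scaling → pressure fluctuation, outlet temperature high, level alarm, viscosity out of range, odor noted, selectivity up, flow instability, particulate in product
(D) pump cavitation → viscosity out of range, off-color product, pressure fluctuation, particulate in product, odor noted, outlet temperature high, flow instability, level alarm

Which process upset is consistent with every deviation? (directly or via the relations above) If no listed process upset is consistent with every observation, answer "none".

none

Per-candidate check:
(A) feed contamination — viscosity out of range yes; odor noted NO; level alarm NO; particulate in product yes; flow instability yes; selectivity up yes; outlet temperature high yes; off-color product NO
(B) column flooding — does not account for level alarm, particulate in product, flow instability, off-color product
(C) heat-exchanger scaling — viscosity out of range yes; odor noted yes; level alarm yes; particulate in product yes; flow instability yes; selectivity up yes; outlet temperature high yes; off-color product NO
(D) pump cavitation — viscosity out of range yes; odor noted yes; level alarm yes; particulate in product yes; flow instability yes; selectivity up NO; outlet temperature high yes; off-color product yes
No candidate is consistent with all observations.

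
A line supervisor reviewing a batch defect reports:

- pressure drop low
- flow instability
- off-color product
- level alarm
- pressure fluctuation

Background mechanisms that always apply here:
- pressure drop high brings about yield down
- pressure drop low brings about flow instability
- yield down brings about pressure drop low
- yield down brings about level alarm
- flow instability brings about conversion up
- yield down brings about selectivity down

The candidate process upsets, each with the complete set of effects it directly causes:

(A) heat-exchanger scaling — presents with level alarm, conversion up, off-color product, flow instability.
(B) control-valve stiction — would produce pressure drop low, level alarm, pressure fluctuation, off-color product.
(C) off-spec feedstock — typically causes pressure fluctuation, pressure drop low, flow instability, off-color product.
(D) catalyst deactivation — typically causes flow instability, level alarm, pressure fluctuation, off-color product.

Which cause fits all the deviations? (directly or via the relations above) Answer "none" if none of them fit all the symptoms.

B

Testing each hypothesis:
(A) heat-exchanger scaling — pressure drop low -; flow instability +; off-color product +; level alarm +; pressure fluctuation -
(B) control-valve stiction — pressure drop low +; flow instability + (by pressure drop low → flow instability); off-color product +; level alarm +; pressure fluctuation +
(C) off-spec feedstock — does not account for level alarm
(D) catalyst deactivation — pressure drop low -; flow instability +; off-color product +; level alarm +; pressure fluctuation +
Only (B) is consistent with every observation.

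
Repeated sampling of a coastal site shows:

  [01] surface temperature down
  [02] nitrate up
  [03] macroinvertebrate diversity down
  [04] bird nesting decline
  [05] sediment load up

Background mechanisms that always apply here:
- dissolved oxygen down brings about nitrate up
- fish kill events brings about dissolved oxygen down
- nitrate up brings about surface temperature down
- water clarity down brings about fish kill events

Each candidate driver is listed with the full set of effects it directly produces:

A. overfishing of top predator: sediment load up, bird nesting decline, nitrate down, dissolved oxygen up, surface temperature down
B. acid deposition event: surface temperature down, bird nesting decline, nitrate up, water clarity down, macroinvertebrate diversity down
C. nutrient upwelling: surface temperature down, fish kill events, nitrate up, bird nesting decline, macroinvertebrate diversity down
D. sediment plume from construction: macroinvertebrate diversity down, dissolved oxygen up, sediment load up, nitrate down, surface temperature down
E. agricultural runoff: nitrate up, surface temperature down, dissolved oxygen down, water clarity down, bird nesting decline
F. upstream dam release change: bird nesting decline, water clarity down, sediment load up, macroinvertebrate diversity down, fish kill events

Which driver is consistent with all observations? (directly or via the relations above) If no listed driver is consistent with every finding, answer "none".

F

Per-candidate check:
(A) overfishing of top predator — surface temperature down ✓; nitrate up ✗; macroinvertebrate diversity down ✗; bird nesting decline ✓; sediment load up ✓
(B) acid deposition event — surface temperature down ✓; nitrate up ✓; macroinvertebrate diversity down ✓; bird nesting decline ✓; sediment load up ✗
(C) nutrient upwelling — does not account for sediment load up
(D) sediment plume from construction — fails on nitrate up, bird nesting decline (predicts nitrate down, not nitrate up)
(E) agricultural runoff — surface temperature down ✓; nitrate up ✓; macroinvertebrate diversity down ✗; bird nesting decline ✓; sediment load up ✗
(F) upstream dam release change — surface temperature down ✓ (through fish kill events → dissolved oxygen down → nitrate up → surface temperature down); nitrate up ✓ (through fish kill events → dissolved oxygen down → nitrate up); macroinvertebrate diversity down ✓; bird nesting decline ✓; sediment load up ✓
(F) alone accounts for all the evidence.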